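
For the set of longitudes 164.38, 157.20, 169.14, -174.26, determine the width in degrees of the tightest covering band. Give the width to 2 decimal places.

Sort the longitudes: -174.26°, +157.20°, +164.38°, +169.14°.
Eastward gaps between consecutive values (wrapping around): 331.46°, 7.18°, 4.76°, 16.60°.
Largest gap = 331.46° ⇒ minimal covering band is its complement: 360° − 331.46° = 28.54°.
Band runs from +157.20° eastward to -174.26°, crossing the antimeridian.

28.54°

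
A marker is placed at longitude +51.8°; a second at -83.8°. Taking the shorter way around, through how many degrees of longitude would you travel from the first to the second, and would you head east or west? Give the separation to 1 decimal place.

Raw difference: -83.8 − 51.8 = -135.6°.
Normalise into (−180°, 180°]: -135.6° stays -135.6°.
Negative ⇒ the second point lies to the west; separation 135.6°.

135.6° west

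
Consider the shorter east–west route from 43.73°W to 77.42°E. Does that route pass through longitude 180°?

Signed shortest Δλ = ((77.42 − -43.73 + 180) mod 360) − 180 = 121.15°.
Going east by 121.15° from -43.73° reaches +77.42° without touching 180°.

No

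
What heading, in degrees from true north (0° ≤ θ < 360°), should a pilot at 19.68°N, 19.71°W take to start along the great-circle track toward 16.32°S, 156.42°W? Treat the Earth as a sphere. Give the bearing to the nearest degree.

Δλ = -156.42 − -19.71 = -136.71°.
θ = atan2( sin Δλ · cos φ₂ , cos φ₁ · sin φ₂ − sin φ₁ · cos φ₂ · cos Δλ )
  = atan2(-0.65806, -0.02933) = -92.552° → normalised to [0°, 360°): 267.448°.

267°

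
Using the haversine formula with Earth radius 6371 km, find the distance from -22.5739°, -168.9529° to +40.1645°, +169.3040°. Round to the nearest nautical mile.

3958 nmi

Δλ = 169.3040 − -168.9529 = 338.2569°; wrapped into (−180°, 180°]: -21.7431°.
Δφ = 40.1645 − -22.5739 = 62.7384°.
a = sin²(Δφ/2) + cos φ₁ · cos φ₂ · sin²(Δλ/2) = 0.296075.
c = 2·atan2(√a, √(1−a)) = 1.15070 rad → d = 6371·c ≈ 7331.10 km ≈ 3958.48 nmi.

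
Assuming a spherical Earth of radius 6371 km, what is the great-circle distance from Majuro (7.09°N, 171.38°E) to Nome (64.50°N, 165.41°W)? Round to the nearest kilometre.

6642 km

Δλ = -165.41 − 171.38 = -336.79°; wrapped into (−180°, 180°]: 23.21°.
Δφ = 64.50 − 7.09 = 57.41°.
a = sin²(Δφ/2) + cos φ₁ · cos φ₂ · sin²(Δλ/2) = 0.247976.
c = 2·atan2(√a, √(1−a)) = 1.04252 rad → d = 6371·c ≈ 6641.88 km.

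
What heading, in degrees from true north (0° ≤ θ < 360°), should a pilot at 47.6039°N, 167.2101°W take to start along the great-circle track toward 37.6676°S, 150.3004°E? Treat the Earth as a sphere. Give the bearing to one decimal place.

Δλ = 150.3004 − -167.2101 = 317.5105°; wrapped into (−180°, 180°]: -42.4895°.
θ = atan2( sin Δλ · cos φ₂ , cos φ₁ · sin φ₂ − sin φ₁ · cos φ₂ · cos Δλ )
  = atan2(-0.53467, -0.84309) = -147.618° → normalised to [0°, 360°): 212.382°.

212.4°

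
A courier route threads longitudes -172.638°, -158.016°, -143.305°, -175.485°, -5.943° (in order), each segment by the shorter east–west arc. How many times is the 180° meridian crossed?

0

Leg 1: -172.638° → -158.016°, shortest Δλ = 14.622° (east) — does not cross 180°.
Leg 2: -158.016° → -143.305°, shortest Δλ = 14.711° (east) — does not cross 180°.
Leg 3: -143.305° → -175.485°, shortest Δλ = -32.18° (west) — does not cross 180°.
Leg 4: -175.485° → -5.943°, shortest Δλ = 169.542° (east) — does not cross 180°.
Total crossings: 0.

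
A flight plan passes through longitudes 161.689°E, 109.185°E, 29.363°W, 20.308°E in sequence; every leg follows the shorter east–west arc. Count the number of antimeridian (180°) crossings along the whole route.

Leg 1: +161.689° → +109.185°, shortest Δλ = -52.504° (west) — does not cross 180°.
Leg 2: +109.185° → -29.363°, shortest Δλ = -138.548° (west) — does not cross 180°.
Leg 3: -29.363° → +20.308°, shortest Δλ = 49.671° (east) — does not cross 180°.
Total crossings: 0.

0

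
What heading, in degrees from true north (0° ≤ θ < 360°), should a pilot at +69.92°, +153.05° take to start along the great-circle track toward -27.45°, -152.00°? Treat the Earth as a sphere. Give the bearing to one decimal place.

Δλ = -152.00 − 153.05 = -305.05°; wrapped into (−180°, 180°]: 54.95°.
θ = atan2( sin Δλ · cos φ₂ , cos φ₁ · sin φ₂ − sin φ₁ · cos φ₂ · cos Δλ )
  = atan2(0.72648, -0.63692) = 131.242° → normalised to [0°, 360°): 131.242°.

131.2°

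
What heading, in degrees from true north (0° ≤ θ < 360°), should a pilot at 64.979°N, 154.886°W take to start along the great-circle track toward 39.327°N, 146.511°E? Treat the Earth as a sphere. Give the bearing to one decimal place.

Δλ = 146.511 − -154.886 = 301.397°; wrapped into (−180°, 180°]: -58.603°.
θ = atan2( sin Δλ · cos φ₂ , cos φ₁ · sin φ₂ − sin φ₁ · cos φ₂ · cos Δλ )
  = atan2(-0.66028, -0.09713) = -98.368° → normalised to [0°, 360°): 261.632°.

261.6°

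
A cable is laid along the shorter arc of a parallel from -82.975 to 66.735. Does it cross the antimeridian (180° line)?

Signed shortest Δλ = ((66.735 − -82.975 + 180) mod 360) − 180 = 149.71°.
Going east by 149.71° from -82.975° reaches +66.735° without touching 180°.

No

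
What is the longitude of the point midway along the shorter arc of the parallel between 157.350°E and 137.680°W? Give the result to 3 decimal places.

Signed shortest Δλ from +157.350° to -137.680° is +64.970°.
Midpoint longitude = +157.350° + (+64.970°)/2 = +157.350° + 32.485° = +189.835°.
Normalise into (−180°, 180°]: -170.165°.
(The naïve average (+157.350 + -137.680)/2 = 9.835° is on the wrong side of the globe.)

170.165°W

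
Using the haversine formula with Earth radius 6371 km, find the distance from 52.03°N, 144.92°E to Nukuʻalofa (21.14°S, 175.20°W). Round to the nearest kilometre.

9009 km

Δλ = -175.20 − 144.92 = -320.12°; wrapped into (−180°, 180°]: 39.88°.
Δφ = -21.14 − 52.03 = -73.17°.
a = sin²(Δφ/2) + cos φ₁ · cos φ₂ · sin²(Δλ/2) = 0.421975.
c = 2·atan2(√a, √(1−a)) = 1.41411 rad → d = 6371·c ≈ 9009.26 km.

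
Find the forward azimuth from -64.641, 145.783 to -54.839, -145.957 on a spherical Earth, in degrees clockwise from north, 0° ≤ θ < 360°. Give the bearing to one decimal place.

106.4°

Δλ = -145.957 − 145.783 = -291.740°; wrapped into (−180°, 180°]: 68.260°.
θ = atan2( sin Δλ · cos φ₂ , cos φ₁ · sin φ₂ − sin φ₁ · cos φ₂ · cos Δλ )
  = atan2(0.53492, -0.15739) = 106.396° → normalised to [0°, 360°): 106.396°.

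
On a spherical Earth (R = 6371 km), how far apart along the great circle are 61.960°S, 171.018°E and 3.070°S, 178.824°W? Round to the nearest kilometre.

6603 km

Δλ = -178.824 − 171.018 = -349.842°; wrapped into (−180°, 180°]: 10.158°.
Δφ = -3.070 − -61.960 = 58.890°.
a = sin²(Δφ/2) + cos φ₁ · cos φ₂ · sin²(Δλ/2) = 0.245338.
c = 2·atan2(√a, √(1−a)) = 1.03640 rad → d = 6371·c ≈ 6602.88 km.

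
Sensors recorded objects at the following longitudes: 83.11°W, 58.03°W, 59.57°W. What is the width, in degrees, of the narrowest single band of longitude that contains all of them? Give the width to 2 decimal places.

Sort the longitudes: -83.11°, -59.57°, -58.03°.
Eastward gaps between consecutive values (wrapping around): 23.54°, 1.54°, 334.92°.
Largest gap = 334.92° ⇒ minimal covering band is its complement: 360° − 334.92° = 25.08°.
Band runs from -83.11° eastward to -58.03°.

25.08°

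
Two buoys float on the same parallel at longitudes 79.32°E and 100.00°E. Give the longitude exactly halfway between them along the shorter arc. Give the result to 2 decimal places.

Signed shortest Δλ from +79.32° to +100.00° is +20.68°.
Midpoint longitude = +79.32° + (+20.68°)/2 = +79.32° + 10.34° = +89.66°.

89.66°E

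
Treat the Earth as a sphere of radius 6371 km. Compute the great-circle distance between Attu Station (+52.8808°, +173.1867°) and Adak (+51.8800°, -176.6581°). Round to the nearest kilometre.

698 km

Δλ = -176.6581 − 173.1867 = -349.8448°; wrapped into (−180°, 180°]: 10.1552°.
Δφ = 51.8800 − 52.8808 = -1.0008°.
a = sin²(Δφ/2) + cos φ₁ · cos φ₂ · sin²(Δλ/2) = 0.002994.
c = 2·atan2(√a, √(1−a)) = 0.10950 rad → d = 6371·c ≈ 697.60 km.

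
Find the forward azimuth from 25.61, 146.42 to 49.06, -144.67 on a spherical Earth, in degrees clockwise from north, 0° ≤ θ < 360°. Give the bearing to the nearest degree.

Δλ = -144.67 − 146.42 = -291.09°; wrapped into (−180°, 180°]: 68.91°.
θ = atan2( sin Δλ · cos φ₂ , cos φ₁ · sin φ₂ − sin φ₁ · cos φ₂ · cos Δλ )
  = atan2(0.61138, 0.57927) = 46.545° → normalised to [0°, 360°): 46.545°.

47°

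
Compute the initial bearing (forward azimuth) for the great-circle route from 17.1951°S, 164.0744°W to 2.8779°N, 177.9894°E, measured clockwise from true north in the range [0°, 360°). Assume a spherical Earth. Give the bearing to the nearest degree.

317°

Δλ = 177.9894 − -164.0744 = 342.0638°; wrapped into (−180°, 180°]: -17.9362°.
θ = atan2( sin Δλ · cos φ₂ , cos φ₁ · sin φ₂ − sin φ₁ · cos φ₂ · cos Δλ )
  = atan2(-0.30757, 0.32887) = -43.083° → normalised to [0°, 360°): 316.917°.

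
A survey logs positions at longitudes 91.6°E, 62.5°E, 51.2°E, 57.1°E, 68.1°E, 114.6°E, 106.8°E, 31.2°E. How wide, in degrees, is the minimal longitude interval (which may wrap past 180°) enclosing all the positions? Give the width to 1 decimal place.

83.4°

Sort the longitudes: +31.2°, +51.2°, +57.1°, +62.5°, +68.1°, +91.6°, +106.8°, +114.6°.
Eastward gaps between consecutive values (wrapping around): 20.0°, 5.9°, 5.4°, 5.6°, 23.5°, 15.2°, 7.8°, 276.6°.
Largest gap = 276.6° ⇒ minimal covering band is its complement: 360° − 276.6° = 83.4°.
Band runs from +31.2° eastward to +114.6°.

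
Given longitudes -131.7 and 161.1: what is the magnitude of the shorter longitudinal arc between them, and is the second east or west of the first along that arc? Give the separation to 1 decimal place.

Raw difference: 161.1 − -131.7 = 292.8°.
Normalise into (−180°, 180°]: 292.8° − 360° = -67.2°.
Negative ⇒ the second point lies to the west; separation 67.2°.

67.2° west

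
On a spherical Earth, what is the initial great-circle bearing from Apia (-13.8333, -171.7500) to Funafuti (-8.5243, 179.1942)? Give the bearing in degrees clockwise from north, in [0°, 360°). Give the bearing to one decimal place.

Δλ = 179.1942 − -171.7500 = 350.9442°; wrapped into (−180°, 180°]: -9.0558°.
θ = atan2( sin Δλ · cos φ₂ , cos φ₁ · sin φ₂ − sin φ₁ · cos φ₂ · cos Δλ )
  = atan2(-0.15566, 0.08958) = -60.080° → normalised to [0°, 360°): 299.920°.

299.9°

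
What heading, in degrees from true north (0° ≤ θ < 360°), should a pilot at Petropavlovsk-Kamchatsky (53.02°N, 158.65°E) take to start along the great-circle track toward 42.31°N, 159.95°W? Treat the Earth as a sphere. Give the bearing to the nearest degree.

Δλ = -159.95 − 158.65 = -318.60°; wrapped into (−180°, 180°]: 41.40°.
θ = atan2( sin Δλ · cos φ₂ , cos φ₁ · sin φ₂ − sin φ₁ · cos φ₂ · cos Δλ )
  = atan2(0.48905, -0.03821) = 94.468° → normalised to [0°, 360°): 94.468°.

94°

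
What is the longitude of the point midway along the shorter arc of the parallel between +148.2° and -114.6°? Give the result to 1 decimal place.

-163.2°

Signed shortest Δλ from +148.2° to -114.6° is +97.2°.
Midpoint longitude = +148.2° + (+97.2°)/2 = +148.2° + 48.6° = +196.8°.
Normalise into (−180°, 180°]: -163.2°.
(The naïve average (+148.2 + -114.6)/2 = 16.8° is on the wrong side of the globe.)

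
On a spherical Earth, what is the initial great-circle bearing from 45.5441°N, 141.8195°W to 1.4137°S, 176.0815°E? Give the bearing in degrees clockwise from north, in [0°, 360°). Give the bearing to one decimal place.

Δλ = 176.0815 − -141.8195 = 317.9010°; wrapped into (−180°, 180°]: -42.0990°.
θ = atan2( sin Δλ · cos φ₂ , cos φ₁ · sin φ₂ − sin φ₁ · cos φ₂ · cos Δλ )
  = atan2(-0.67021, -0.54674) = -129.207° → normalised to [0°, 360°): 230.793°.

230.8°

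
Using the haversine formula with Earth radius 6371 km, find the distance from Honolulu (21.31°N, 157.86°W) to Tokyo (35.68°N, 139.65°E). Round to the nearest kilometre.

6209 km

Δλ = 139.65 − -157.86 = 297.51°; wrapped into (−180°, 180°]: -62.49°.
Δφ = 35.68 − 21.31 = 14.37°.
a = sin²(Δφ/2) + cos φ₁ · cos φ₂ · sin²(Δλ/2) = 0.219245.
c = 2·atan2(√a, √(1−a)) = 0.97459 rad → d = 6371·c ≈ 6209.10 km.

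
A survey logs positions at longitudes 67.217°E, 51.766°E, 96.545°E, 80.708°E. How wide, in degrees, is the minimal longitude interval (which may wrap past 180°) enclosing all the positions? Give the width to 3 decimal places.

Sort the longitudes: +51.766°, +67.217°, +80.708°, +96.545°.
Eastward gaps between consecutive values (wrapping around): 15.451°, 13.491°, 15.837°, 315.221°.
Largest gap = 315.221° ⇒ minimal covering band is its complement: 360° − 315.221° = 44.779°.
Band runs from +51.766° eastward to +96.545°.

44.779°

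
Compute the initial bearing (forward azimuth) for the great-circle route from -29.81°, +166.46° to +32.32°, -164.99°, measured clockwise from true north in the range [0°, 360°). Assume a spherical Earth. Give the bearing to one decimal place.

25.9°

Δλ = -164.99 − 166.46 = -331.45°; wrapped into (−180°, 180°]: 28.55°.
θ = atan2( sin Δλ · cos φ₂ , cos φ₁ · sin φ₂ − sin φ₁ · cos φ₂ · cos Δλ )
  = atan2(0.40388, 0.83293) = 25.869° → normalised to [0°, 360°): 25.869°.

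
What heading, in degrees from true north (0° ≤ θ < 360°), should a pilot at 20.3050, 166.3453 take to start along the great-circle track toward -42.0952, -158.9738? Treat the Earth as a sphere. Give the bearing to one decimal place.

153.3°

Δλ = -158.9738 − 166.3453 = -325.3191°; wrapped into (−180°, 180°]: 34.6809°.
θ = atan2( sin Δλ · cos φ₂ , cos φ₁ · sin φ₂ − sin φ₁ · cos φ₂ · cos Δλ )
  = atan2(0.42222, -0.84046) = 153.326° → normalised to [0°, 360°): 153.326°.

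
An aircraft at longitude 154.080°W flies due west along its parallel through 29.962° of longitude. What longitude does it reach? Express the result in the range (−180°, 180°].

Start at -154.080°; shift −29.962° → -184.042°.
-184.042° lies outside (−180°, 180°]; add 360° → +175.958°.

175.958°E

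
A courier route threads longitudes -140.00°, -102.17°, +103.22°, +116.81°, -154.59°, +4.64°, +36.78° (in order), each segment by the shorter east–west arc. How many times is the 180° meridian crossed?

Leg 1: -140.00° → -102.17°, shortest Δλ = 37.83° (east) — does not cross 180°.
Leg 2: -102.17° → +103.22°, shortest Δλ = -154.61° (west) — crosses 180°.
Leg 3: +103.22° → +116.81°, shortest Δλ = 13.59° (east) — does not cross 180°.
Leg 4: +116.81° → -154.59°, shortest Δλ = 88.6° (east) — crosses 180°.
Leg 5: -154.59° → +4.64°, shortest Δλ = 159.23° (east) — does not cross 180°.
Leg 6: +4.64° → +36.78°, shortest Δλ = 32.14° (east) — does not cross 180°.
Total crossings: 2.

2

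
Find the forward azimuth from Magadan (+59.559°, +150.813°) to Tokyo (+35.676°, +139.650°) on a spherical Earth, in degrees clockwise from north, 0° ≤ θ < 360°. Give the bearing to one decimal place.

201.9°

Δλ = 139.650 − 150.813 = -11.163°.
θ = atan2( sin Δλ · cos φ₂ , cos φ₁ · sin φ₂ − sin φ₁ · cos φ₂ · cos Δλ )
  = atan2(-0.15727, -0.39162) = -158.121° → normalised to [0°, 360°): 201.879°.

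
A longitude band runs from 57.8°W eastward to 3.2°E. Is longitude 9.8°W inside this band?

Yes

Band width going east from -57.8° to +3.2°: ((3.2 − -57.8) mod 360) = 61.0°.
Offset of -9.8° east of the west edge: ((-9.8 − -57.8) mod 360) = 48.0°.
48.0° ≤ 61.0° ⇒ inside.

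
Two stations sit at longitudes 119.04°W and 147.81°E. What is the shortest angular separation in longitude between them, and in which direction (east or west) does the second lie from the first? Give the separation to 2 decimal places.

93.15° west

Raw difference: 147.81 − -119.04 = 266.85°.
Normalise into (−180°, 180°]: 266.85° − 360° = -93.15°.
Negative ⇒ the second point lies to the west; separation 93.15°.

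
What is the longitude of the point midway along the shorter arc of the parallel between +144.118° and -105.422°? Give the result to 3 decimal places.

-160.652°

Signed shortest Δλ from +144.118° to -105.422° is +110.460°.
Midpoint longitude = +144.118° + (+110.460°)/2 = +144.118° + 55.230° = +199.348°.
Normalise into (−180°, 180°]: -160.652°.
(The naïve average (+144.118 + -105.422)/2 = 19.348° is on the wrong side of the globe.)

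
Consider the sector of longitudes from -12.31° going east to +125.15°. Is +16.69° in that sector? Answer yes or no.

Yes

Band width going east from -12.31° to +125.15°: ((125.15 − -12.31) mod 360) = 137.46°.
Offset of +16.69° east of the west edge: ((16.69 − -12.31) mod 360) = 29.00°.
29.00° ≤ 137.46° ⇒ inside.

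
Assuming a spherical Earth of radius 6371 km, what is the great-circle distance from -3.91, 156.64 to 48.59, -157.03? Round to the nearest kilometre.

Δλ = -157.03 − 156.64 = -313.67°; wrapped into (−180°, 180°]: 46.33°.
Δφ = 48.59 − -3.91 = 52.50°.
a = sin²(Δφ/2) + cos φ₁ · cos φ₂ · sin²(Δλ/2) = 0.297738.
c = 2·atan2(√a, √(1−a)) = 1.15434 rad → d = 6371·c ≈ 7354.29 km.

7354 km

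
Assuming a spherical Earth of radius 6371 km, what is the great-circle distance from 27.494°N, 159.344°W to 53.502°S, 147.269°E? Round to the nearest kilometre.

10367 km

Δλ = 147.269 − -159.344 = 306.613°; wrapped into (−180°, 180°]: -53.387°.
Δφ = -53.502 − 27.494 = -80.996°.
a = sin²(Δφ/2) + cos φ₁ · cos φ₂ · sin²(Δλ/2) = 0.528220.
c = 2·atan2(√a, √(1−a)) = 1.62727 rad → d = 6371·c ≈ 10367.31 km.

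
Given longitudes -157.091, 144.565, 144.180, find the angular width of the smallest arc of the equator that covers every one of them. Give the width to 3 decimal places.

58.729°

Sort the longitudes: -157.091°, +144.180°, +144.565°.
Eastward gaps between consecutive values (wrapping around): 301.271°, 0.385°, 58.344°.
Largest gap = 301.271° ⇒ minimal covering band is its complement: 360° − 301.271° = 58.729°.
Band runs from +144.180° eastward to -157.091°, crossing the antimeridian.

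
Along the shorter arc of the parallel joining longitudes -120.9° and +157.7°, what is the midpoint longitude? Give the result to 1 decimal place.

Signed shortest Δλ from -120.9° to +157.7° is -81.4°.
Midpoint longitude = -120.9° + (-81.4°)/2 = -120.9° − 40.7° = -161.6°.
(The naïve average (-120.9 + +157.7)/2 = 18.4° is on the wrong side of the globe.)

-161.6°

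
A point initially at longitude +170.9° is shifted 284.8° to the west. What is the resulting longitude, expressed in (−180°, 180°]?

-113.9°

Start at +170.9°; shift −284.8° → -113.9°.
-113.9° already lies in (−180°, 180°].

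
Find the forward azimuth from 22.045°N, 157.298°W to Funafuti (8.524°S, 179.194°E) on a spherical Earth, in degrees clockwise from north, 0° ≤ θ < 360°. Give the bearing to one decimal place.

219.5°

Δλ = 179.194 − -157.298 = 336.492°; wrapped into (−180°, 180°]: -23.508°.
θ = atan2( sin Δλ · cos φ₂ , cos φ₁ · sin φ₂ − sin φ₁ · cos φ₂ · cos Δλ )
  = atan2(-0.39447, -0.47777) = -140.455° → normalised to [0°, 360°): 219.545°.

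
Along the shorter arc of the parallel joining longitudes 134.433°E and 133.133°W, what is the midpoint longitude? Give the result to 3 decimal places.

Signed shortest Δλ from +134.433° to -133.133° is +92.434°.
Midpoint longitude = +134.433° + (+92.434°)/2 = +134.433° + 46.217° = +180.650°.
Normalise into (−180°, 180°]: -179.350°.
(The naïve average (+134.433 + -133.133)/2 = 0.65° is on the wrong side of the globe.)

179.350°W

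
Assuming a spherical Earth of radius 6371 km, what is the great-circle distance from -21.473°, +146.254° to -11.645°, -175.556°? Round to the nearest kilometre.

Δλ = -175.556 − 146.254 = -321.810°; wrapped into (−180°, 180°]: 38.190°.
Δφ = -11.645 − -21.473 = 9.828°.
a = sin²(Δφ/2) + cos φ₁ · cos φ₂ · sin²(Δλ/2) = 0.104877.
c = 2·atan2(√a, √(1−a)) = 0.65959 rad → d = 6371·c ≈ 4202.23 km.

4202 km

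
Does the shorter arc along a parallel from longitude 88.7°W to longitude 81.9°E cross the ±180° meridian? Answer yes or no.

No

Signed shortest Δλ = ((81.9 − -88.7 + 180) mod 360) − 180 = 170.6°.
Going east by 170.6° from -88.7° reaches +81.9° without touching 180°.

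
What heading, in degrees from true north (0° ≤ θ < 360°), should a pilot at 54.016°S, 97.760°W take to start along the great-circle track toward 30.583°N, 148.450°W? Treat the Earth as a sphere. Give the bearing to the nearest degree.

318°

Δλ = -148.450 − -97.760 = -50.690°.
θ = atan2( sin Δλ · cos φ₂ , cos φ₁ · sin φ₂ − sin φ₁ · cos φ₂ · cos Δλ )
  = atan2(-0.66610, 0.74026) = -41.981° → normalised to [0°, 360°): 318.019°.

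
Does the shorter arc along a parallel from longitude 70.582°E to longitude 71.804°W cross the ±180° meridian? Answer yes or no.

Signed shortest Δλ = ((-71.804 − 70.582 + 180) mod 360) − 180 = -142.386°.
Going west by 142.386° from +70.582° reaches -71.804° without touching 180°.

No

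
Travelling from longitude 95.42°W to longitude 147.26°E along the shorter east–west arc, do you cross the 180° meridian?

Yes

Naïve |147.26 − -95.42| = 242.68° > 180°, so the shorter arc goes the other way round — across 180°.
Signed shortest Δλ = ((147.26 − -95.42 + 180) mod 360) − 180 = -117.32°.
Going west by 117.32° from -95.42° passes through 180° before reaching +147.26°.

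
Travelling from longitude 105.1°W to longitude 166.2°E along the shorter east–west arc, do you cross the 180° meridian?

Yes

Naïve |166.2 − -105.1| = 271.3° > 180°, so the shorter arc goes the other way round — across 180°.
Signed shortest Δλ = ((166.2 − -105.1 + 180) mod 360) − 180 = -88.7°.
Going west by 88.7° from -105.1° passes through 180° before reaching +166.2°.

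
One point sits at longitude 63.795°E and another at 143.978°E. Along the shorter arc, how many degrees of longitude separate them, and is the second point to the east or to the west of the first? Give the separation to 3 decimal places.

Raw difference: 143.978 − 63.795 = 80.183°.
Normalise into (−180°, 180°]: 80.183° stays 80.183°.
Positive ⇒ the second point lies to the east; separation 80.183°.

80.183° east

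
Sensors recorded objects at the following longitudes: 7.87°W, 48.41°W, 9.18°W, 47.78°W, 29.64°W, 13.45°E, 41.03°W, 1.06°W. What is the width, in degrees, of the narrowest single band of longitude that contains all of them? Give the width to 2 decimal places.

61.86°

Sort the longitudes: -48.41°, -47.78°, -41.03°, -29.64°, -9.18°, -7.87°, -1.06°, +13.45°.
Eastward gaps between consecutive values (wrapping around): 0.63°, 6.75°, 11.39°, 20.46°, 1.31°, 6.81°, 14.51°, 298.14°.
Largest gap = 298.14° ⇒ minimal covering band is its complement: 360° − 298.14° = 61.86°.
Band runs from -48.41° eastward to +13.45°.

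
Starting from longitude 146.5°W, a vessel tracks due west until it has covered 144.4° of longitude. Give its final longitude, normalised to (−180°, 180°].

Start at -146.5°; shift −144.4° → -290.9°.
-290.9° lies outside (−180°, 180°]; add 360° → +69.1°.

69.1°E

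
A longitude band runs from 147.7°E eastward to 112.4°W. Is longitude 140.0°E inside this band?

No

Band width going east from +147.7° to -112.4°: ((-112.4 − 147.7) mod 360) = 99.9°.
Offset of +140.0° east of the west edge: ((140.0 − 147.7) mod 360) = 352.3°.
352.3° > 99.9° ⇒ outside.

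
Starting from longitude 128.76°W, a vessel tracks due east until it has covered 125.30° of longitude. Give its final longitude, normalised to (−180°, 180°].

3.46°W

Start at -128.76°; shift +125.30° → -3.46°.
-3.46° already lies in (−180°, 180°].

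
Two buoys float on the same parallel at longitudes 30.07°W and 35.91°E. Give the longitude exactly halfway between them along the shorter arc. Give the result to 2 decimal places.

2.92°E

Signed shortest Δλ from -30.07° to +35.91° is +65.98°.
Midpoint longitude = -30.07° + (+65.98°)/2 = -30.07° + 32.99° = +2.92°.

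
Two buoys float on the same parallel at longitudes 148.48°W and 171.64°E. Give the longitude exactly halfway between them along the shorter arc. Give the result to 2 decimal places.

Signed shortest Δλ from -148.48° to +171.64° is -39.88°.
Midpoint longitude = -148.48° + (-39.88°)/2 = -148.48° − 19.94° = -168.42°.
(The naïve average (-148.48 + +171.64)/2 = 11.58° is on the wrong side of the globe.)

168.42°W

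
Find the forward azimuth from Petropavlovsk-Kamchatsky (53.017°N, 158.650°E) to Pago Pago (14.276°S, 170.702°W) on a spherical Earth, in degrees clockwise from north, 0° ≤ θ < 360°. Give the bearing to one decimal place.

148.8°

Δλ = -170.702 − 158.650 = -329.352°; wrapped into (−180°, 180°]: 30.648°.
θ = atan2( sin Δλ · cos φ₂ , cos φ₁ · sin φ₂ − sin φ₁ · cos φ₂ · cos Δλ )
  = atan2(0.49402, -0.81435) = 148.757° → normalised to [0°, 360°): 148.757°.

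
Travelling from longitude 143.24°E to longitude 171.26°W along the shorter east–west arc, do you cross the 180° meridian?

Naïve |-171.26 − 143.24| = 314.5° > 180°, so the shorter arc goes the other way round — across 180°.
Signed shortest Δλ = ((-171.26 − 143.24 + 180) mod 360) − 180 = 45.5°.
Going east by 45.5° from +143.24° passes through 180° before reaching -171.26°.

Yes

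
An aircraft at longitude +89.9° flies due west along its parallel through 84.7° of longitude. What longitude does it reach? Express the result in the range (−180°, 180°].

+5.2°

Start at +89.9°; shift −84.7° → +5.2°.
+5.2° already lies in (−180°, 180°].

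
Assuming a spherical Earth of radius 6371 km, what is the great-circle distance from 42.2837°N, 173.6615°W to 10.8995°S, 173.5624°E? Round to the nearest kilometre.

Δλ = 173.5624 − -173.6615 = 347.2239°; wrapped into (−180°, 180°]: -12.7761°.
Δφ = -10.8995 − 42.2837 = -53.1832°.
a = sin²(Δφ/2) + cos φ₁ · cos φ₂ · sin²(Δλ/2) = 0.209364.
c = 2·atan2(√a, √(1−a)) = 0.95051 rad → d = 6371·c ≈ 6055.67 km.

6056 km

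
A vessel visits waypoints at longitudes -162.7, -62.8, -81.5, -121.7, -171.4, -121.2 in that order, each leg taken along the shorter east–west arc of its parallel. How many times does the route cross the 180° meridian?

Leg 1: -162.7° → -62.8°, shortest Δλ = 99.9° (east) — does not cross 180°.
Leg 2: -62.8° → -81.5°, shortest Δλ = -18.7° (west) — does not cross 180°.
Leg 3: -81.5° → -121.7°, shortest Δλ = -40.2° (west) — does not cross 180°.
Leg 4: -121.7° → -171.4°, shortest Δλ = -49.7° (west) — does not cross 180°.
Leg 5: -171.4° → -121.2°, shortest Δλ = 50.2° (east) — does not cross 180°.
Total crossings: 0.

0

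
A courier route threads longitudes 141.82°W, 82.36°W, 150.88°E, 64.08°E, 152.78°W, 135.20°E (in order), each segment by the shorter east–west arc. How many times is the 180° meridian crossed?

Leg 1: -141.82° → -82.36°, shortest Δλ = 59.46° (east) — does not cross 180°.
Leg 2: -82.36° → +150.88°, shortest Δλ = -126.76° (west) — crosses 180°.
Leg 3: +150.88° → +64.08°, shortest Δλ = -86.8° (west) — does not cross 180°.
Leg 4: +64.08° → -152.78°, shortest Δλ = 143.14° (east) — crosses 180°.
Leg 5: -152.78° → +135.20°, shortest Δλ = -72.02° (west) — crosses 180°.
Total crossings: 3.

3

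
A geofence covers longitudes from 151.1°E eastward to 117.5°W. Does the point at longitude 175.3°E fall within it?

Band width going east from +151.1° to -117.5°: ((-117.5 − 151.1) mod 360) = 91.4°.
Offset of +175.3° east of the west edge: ((175.3 − 151.1) mod 360) = 24.2°.
24.2° ≤ 91.4° ⇒ inside.

Yes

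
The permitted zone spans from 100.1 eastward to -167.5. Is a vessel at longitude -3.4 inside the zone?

No

Band width going east from +100.1° to -167.5°: ((-167.5 − 100.1) mod 360) = 92.4°.
Offset of -3.4° east of the west edge: ((-3.4 − 100.1) mod 360) = 256.5°.
256.5° > 92.4° ⇒ outside.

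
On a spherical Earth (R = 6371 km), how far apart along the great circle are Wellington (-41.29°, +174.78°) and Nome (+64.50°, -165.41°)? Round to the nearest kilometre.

Δλ = -165.41 − 174.78 = -340.19°; wrapped into (−180°, 180°]: 19.81°.
Δφ = 64.50 − -41.29 = 105.79°.
a = sin²(Δφ/2) + cos φ₁ · cos φ₂ · sin²(Δλ/2) = 0.645628.
c = 2·atan2(√a, √(1−a)) = 1.86633 rad → d = 6371·c ≈ 11890.42 km.

11890 km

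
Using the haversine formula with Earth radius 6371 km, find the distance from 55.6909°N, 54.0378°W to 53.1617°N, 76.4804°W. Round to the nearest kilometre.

Δλ = -76.4804 − -54.0378 = -22.4426°.
Δφ = 53.1617 − 55.6909 = -2.5292°.
a = sin²(Δφ/2) + cos φ₁ · cos φ₂ · sin²(Δλ/2) = 0.013285.
c = 2·atan2(√a, √(1−a)) = 0.23103 rad → d = 6371·c ≈ 1471.90 km.

1472 km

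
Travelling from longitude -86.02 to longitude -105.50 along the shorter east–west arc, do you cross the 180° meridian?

Signed shortest Δλ = ((-105.50 − -86.02 + 180) mod 360) − 180 = -19.48°.
Going west by 19.48° from -86.02° reaches -105.50° without touching 180°.

No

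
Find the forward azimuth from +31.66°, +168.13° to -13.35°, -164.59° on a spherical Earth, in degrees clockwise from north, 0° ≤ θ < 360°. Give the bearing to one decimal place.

Δλ = -164.59 − 168.13 = -332.72°; wrapped into (−180°, 180°]: 27.28°.
θ = atan2( sin Δλ · cos φ₂ , cos φ₁ · sin φ₂ − sin φ₁ · cos φ₂ · cos Δλ )
  = atan2(0.44595, -0.65043) = 145.564° → normalised to [0°, 360°): 145.564°.

145.6°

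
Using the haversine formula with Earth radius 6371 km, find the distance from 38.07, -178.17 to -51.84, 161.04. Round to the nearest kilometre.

Δλ = 161.04 − -178.17 = 339.21°; wrapped into (−180°, 180°]: -20.79°.
Δφ = -51.84 − 38.07 = -89.91°.
a = sin²(Δφ/2) + cos φ₁ · cos φ₂ · sin²(Δλ/2) = 0.515050.
c = 2·atan2(√a, √(1−a)) = 1.60090 rad → d = 6371·c ≈ 10199.34 km.

10199 km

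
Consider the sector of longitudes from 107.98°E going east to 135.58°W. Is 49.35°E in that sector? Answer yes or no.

Band width going east from +107.98° to -135.58°: ((-135.58 − 107.98) mod 360) = 116.44°.
Offset of +49.35° east of the west edge: ((49.35 − 107.98) mod 360) = 301.37°.
301.37° > 116.44° ⇒ outside.

No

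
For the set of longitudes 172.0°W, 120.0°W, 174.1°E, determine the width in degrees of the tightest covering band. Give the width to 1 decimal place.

Sort the longitudes: -172.0°, -120.0°, +174.1°.
Eastward gaps between consecutive values (wrapping around): 52.0°, 294.1°, 13.9°.
Largest gap = 294.1° ⇒ minimal covering band is its complement: 360° − 294.1° = 65.9°.
Band runs from +174.1° eastward to -120.0°, crossing the antimeridian.

65.9°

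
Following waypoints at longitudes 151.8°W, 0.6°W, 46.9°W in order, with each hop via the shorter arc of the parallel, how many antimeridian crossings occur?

Leg 1: -151.8° → -0.6°, shortest Δλ = 151.2° (east) — does not cross 180°.
Leg 2: -0.6° → -46.9°, shortest Δλ = -46.3° (west) — does not cross 180°.
Total crossings: 0.

0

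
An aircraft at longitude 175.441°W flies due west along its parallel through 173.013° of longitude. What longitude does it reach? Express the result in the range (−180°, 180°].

11.546°E

Start at -175.441°; shift −173.013° → -348.454°.
-348.454° lies outside (−180°, 180°]; add 360° → +11.546°.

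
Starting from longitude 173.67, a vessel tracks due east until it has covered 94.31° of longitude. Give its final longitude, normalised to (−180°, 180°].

-92.02°

Start at +173.67°; shift +94.31° → +267.98°.
+267.98° lies outside (−180°, 180°]; subtract 360° → -92.02°.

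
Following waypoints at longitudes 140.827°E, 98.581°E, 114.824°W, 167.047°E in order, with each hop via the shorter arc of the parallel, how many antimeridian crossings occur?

Leg 1: +140.827° → +98.581°, shortest Δλ = -42.246° (west) — does not cross 180°.
Leg 2: +98.581° → -114.824°, shortest Δλ = 146.595° (east) — crosses 180°.
Leg 3: -114.824° → +167.047°, shortest Δλ = -78.129° (west) — crosses 180°.
Total crossings: 2.

2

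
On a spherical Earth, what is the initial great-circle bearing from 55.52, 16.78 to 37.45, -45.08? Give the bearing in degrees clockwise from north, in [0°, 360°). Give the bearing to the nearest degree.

Δλ = -45.08 − 16.78 = -61.86°.
θ = atan2( sin Δλ · cos φ₂ , cos φ₁ · sin φ₂ − sin φ₁ · cos φ₂ · cos Δλ )
  = atan2(-0.70005, 0.03560) = -87.089° → normalised to [0°, 360°): 272.911°.

273°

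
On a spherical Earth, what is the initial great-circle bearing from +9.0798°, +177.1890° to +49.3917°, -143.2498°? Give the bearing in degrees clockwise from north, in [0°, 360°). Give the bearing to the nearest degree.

Δλ = -143.2498 − 177.1890 = -320.4388°; wrapped into (−180°, 180°]: 39.5612°.
θ = atan2( sin Δλ · cos φ₂ , cos φ₁ · sin φ₂ − sin φ₁ · cos φ₂ · cos Δλ )
  = atan2(0.41455, 0.67048) = 31.728° → normalised to [0°, 360°): 31.728°.

32°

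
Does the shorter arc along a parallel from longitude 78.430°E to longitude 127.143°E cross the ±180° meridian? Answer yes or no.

No

Signed shortest Δλ = ((127.143 − 78.430 + 180) mod 360) − 180 = 48.713°.
Going east by 48.713° from +78.430° reaches +127.143° without touching 180°.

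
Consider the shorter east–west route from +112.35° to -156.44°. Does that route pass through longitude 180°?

Naïve |-156.44 − 112.35| = 268.79° > 180°, so the shorter arc goes the other way round — across 180°.
Signed shortest Δλ = ((-156.44 − 112.35 + 180) mod 360) − 180 = 91.21°.
Going east by 91.21° from +112.35° passes through 180° before reaching -156.44°.

Yes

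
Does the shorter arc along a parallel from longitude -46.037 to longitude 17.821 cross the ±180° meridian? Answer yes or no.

No

Signed shortest Δλ = ((17.821 − -46.037 + 180) mod 360) − 180 = 63.858°.
Going east by 63.858° from -46.037° reaches +17.821° without touching 180°.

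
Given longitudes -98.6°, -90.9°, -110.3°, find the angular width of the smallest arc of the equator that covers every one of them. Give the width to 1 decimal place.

19.4°

Sort the longitudes: -110.3°, -98.6°, -90.9°.
Eastward gaps between consecutive values (wrapping around): 11.7°, 7.7°, 340.6°.
Largest gap = 340.6° ⇒ minimal covering band is its complement: 360° − 340.6° = 19.4°.
Band runs from -110.3° eastward to -90.9°.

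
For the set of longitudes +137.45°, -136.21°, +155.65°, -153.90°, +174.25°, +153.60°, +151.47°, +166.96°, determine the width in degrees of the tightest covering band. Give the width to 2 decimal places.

Sort the longitudes: -153.90°, -136.21°, +137.45°, +151.47°, +153.60°, +155.65°, +166.96°, +174.25°.
Eastward gaps between consecutive values (wrapping around): 17.69°, 273.66°, 14.02°, 2.13°, 2.05°, 11.31°, 7.29°, 31.85°.
Largest gap = 273.66° ⇒ minimal covering band is its complement: 360° − 273.66° = 86.34°.
Band runs from +137.45° eastward to -136.21°, crossing the antimeridian.

86.34°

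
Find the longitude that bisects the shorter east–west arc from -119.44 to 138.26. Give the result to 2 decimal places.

-170.59°

Signed shortest Δλ from -119.44° to +138.26° is -102.30°.
Midpoint longitude = -119.44° + (-102.30°)/2 = -119.44° − 51.15° = -170.59°.
(The naïve average (-119.44 + +138.26)/2 = 9.41° is on the wrong side of the globe.)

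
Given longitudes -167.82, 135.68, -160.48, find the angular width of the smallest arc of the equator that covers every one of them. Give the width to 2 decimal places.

Sort the longitudes: -167.82°, -160.48°, +135.68°.
Eastward gaps between consecutive values (wrapping around): 7.34°, 296.16°, 56.50°.
Largest gap = 296.16° ⇒ minimal covering band is its complement: 360° − 296.16° = 63.84°.
Band runs from +135.68° eastward to -160.48°, crossing the antimeridian.

63.84°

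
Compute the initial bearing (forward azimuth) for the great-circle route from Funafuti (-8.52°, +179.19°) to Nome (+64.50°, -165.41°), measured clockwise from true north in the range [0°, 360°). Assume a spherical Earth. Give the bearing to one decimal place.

6.8°

Δλ = -165.41 − 179.19 = -344.60°; wrapped into (−180°, 180°]: 15.40°.
θ = atan2( sin Δλ · cos φ₂ , cos φ₁ · sin φ₂ − sin φ₁ · cos φ₂ · cos Δλ )
  = atan2(0.11432, 0.95412) = 6.833° → normalised to [0°, 360°): 6.833°.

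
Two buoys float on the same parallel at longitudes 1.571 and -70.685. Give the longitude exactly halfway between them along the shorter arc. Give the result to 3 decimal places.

-34.557°

Signed shortest Δλ from +1.571° to -70.685° is -72.256°.
Midpoint longitude = +1.571° + (-72.256°)/2 = +1.571° − 36.128° = -34.557°.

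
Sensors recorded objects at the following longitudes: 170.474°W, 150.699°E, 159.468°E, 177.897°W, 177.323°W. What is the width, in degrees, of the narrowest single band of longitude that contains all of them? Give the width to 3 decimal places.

Sort the longitudes: -177.897°, -177.323°, -170.474°, +150.699°, +159.468°.
Eastward gaps between consecutive values (wrapping around): 0.574°, 6.849°, 321.173°, 8.769°, 22.635°.
Largest gap = 321.173° ⇒ minimal covering band is its complement: 360° − 321.173° = 38.827°.
Band runs from +150.699° eastward to -170.474°, crossing the antimeridian.

38.827°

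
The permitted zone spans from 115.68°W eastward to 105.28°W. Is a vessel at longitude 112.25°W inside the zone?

Yes

Band width going east from -115.68° to -105.28°: ((-105.28 − -115.68) mod 360) = 10.40°.
Offset of -112.25° east of the west edge: ((-112.25 − -115.68) mod 360) = 3.43°.
3.43° ≤ 10.40° ⇒ inside.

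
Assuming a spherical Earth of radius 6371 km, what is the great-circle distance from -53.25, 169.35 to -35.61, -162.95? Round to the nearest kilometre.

Δλ = -162.95 − 169.35 = -332.30°; wrapped into (−180°, 180°]: 27.70°.
Δφ = -35.61 − -53.25 = 17.64°.
a = sin²(Δφ/2) + cos φ₁ · cos φ₂ · sin²(Δλ/2) = 0.051385.
c = 2·atan2(√a, √(1−a)) = 0.45734 rad → d = 6371·c ≈ 2913.71 km.

2914 km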